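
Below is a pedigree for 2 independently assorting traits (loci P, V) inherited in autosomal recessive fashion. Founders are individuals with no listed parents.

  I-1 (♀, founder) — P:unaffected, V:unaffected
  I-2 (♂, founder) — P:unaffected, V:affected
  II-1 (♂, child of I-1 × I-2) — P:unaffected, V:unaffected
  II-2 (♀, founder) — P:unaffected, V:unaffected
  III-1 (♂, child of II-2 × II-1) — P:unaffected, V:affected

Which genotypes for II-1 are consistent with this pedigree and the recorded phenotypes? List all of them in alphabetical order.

II-1 ∈ {PP Vv, Pp Vv}

P/I-1 un ·: PP|Pp
P/I-2 un ·: PP|Pp
P/II-1 un I-1×I-2: PP|Pp
P/II-2 un ·: PP|Pp
P/III-1 un II-2×II-1: PP|Pp
⇒ P over [I-1,I-2,II-1,II-2,III-1]: 24 consistent
V/I-1 un ·: VV|Vv
V/I-2 aff ·: vv
V/II-1 un I-1×I-2: Vv
V/II-2 un ·: Vv
V/III-1 aff II-2×II-1: vv
⇒ V over [I-1,I-2,II-1,II-2,III-1]: 2 consistent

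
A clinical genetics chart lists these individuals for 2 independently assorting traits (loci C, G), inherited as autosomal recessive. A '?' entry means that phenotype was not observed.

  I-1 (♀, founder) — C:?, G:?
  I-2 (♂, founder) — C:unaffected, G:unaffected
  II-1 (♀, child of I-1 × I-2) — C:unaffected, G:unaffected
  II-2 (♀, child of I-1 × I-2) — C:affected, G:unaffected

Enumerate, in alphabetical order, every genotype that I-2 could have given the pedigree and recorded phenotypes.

I-2 ∈ {Cc GG, Cc Gg}

C/I-1 ? ·: Cc|cc
C/I-2 un ·: Cc
C/II-1 un I-1×I-2: CC|Cc
C/II-2 aff I-1×I-2: cc
⇒ C over [I-1,I-2,II-1,II-2]: 3 consistent
G/I-1 ? ·: GG|Gg|gg
G/I-2 un ·: GG|Gg
G/II-1 un I-1×I-2: GG|Gg
G/II-2 un I-1×I-2: GG|Gg
⇒ G over [I-1,I-2,II-1,II-2]: 15 consistent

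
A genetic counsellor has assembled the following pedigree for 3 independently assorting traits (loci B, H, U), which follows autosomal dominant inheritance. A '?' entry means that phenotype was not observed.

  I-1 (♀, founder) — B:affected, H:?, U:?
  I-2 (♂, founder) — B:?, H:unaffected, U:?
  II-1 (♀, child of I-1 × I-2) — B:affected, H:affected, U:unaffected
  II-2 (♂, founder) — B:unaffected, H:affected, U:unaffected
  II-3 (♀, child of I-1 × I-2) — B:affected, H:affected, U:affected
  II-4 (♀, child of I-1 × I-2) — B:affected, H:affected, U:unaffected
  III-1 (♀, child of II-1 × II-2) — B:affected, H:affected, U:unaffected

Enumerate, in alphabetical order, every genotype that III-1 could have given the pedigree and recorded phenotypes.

B/I-1 aff ·: Bb|BB
B/I-2 ? ·: bb|Bb|BB
B/II-1 aff I-1×I-2: Bb|BB
B/II-2 un ·: bb
B/II-3 aff I-1×I-2: Bb|BB
B/II-4 aff I-1×I-2: Bb|BB
B/III-1 aff II-1×II-2: Bb
⇒ B over [I-1,I-2,II-1,II-2,II-3,II-4,III-1]: 27 consistent
H/I-1 ? ·: Hh|HH
H/I-2 un ·: hh
H/II-1 aff I-1×I-2: Hh
H/II-2 aff ·: Hh|HH
H/II-3 aff I-1×I-2: Hh
H/II-4 aff I-1×I-2: Hh
H/III-1 aff II-1×II-2: Hh|HH
⇒ H over [I-1,I-2,II-1,II-2,II-3,II-4,III-1]: 8 consistent
U/I-1 ? ·: uu|Uu
U/I-2 ? ·: uu|Uu
U/II-1 un I-1×I-2: uu
U/II-2 un ·: uu
U/II-3 aff I-1×I-2: Uu|UU
U/II-4 un I-1×I-2: uu
U/III-1 un II-1×II-2: uu
⇒ U over [I-1,I-2,II-1,II-2,II-3,II-4,III-1]: 4 consistent

III-1 ∈ {Bb HH uu, Bb Hh uu}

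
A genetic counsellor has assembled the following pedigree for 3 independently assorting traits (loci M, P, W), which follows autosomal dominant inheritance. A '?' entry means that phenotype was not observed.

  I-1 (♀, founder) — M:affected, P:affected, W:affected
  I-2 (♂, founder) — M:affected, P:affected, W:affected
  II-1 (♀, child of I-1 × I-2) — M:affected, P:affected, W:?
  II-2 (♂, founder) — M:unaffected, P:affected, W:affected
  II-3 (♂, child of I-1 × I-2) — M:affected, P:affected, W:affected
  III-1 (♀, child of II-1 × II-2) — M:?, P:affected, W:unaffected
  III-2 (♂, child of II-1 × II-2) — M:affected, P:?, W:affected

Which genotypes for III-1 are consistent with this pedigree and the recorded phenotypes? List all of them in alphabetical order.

III-1 ∈ {Mm PP ww, Mm Pp ww, mm PP ww, mm Pp ww}

M/I-1 aff ·: Mm|MM
M/I-2 aff ·: Mm|MM
M/II-1 aff I-1×I-2: Mm|MM
M/II-2 un ·: mm
M/II-3 aff I-1×I-2: Mm|MM
M/III-1 ? II-1×II-2: mm|Mm
M/III-2 aff II-1×II-2: Mm
⇒ M over [I-1,I-2,II-1,II-2,II-3,III-1,III-2]: 19 consistent
P/I-1 aff ·: Pp|PP
P/I-2 aff ·: Pp|PP
P/II-1 aff I-1×I-2: Pp|PP
P/II-2 aff ·: Pp|PP
P/II-3 aff I-1×I-2: Pp|PP
P/III-1 aff II-1×II-2: Pp|PP
P/III-2 ? II-1×II-2: pp|Pp|PP
⇒ P over [I-1,I-2,II-1,II-2,II-3,III-1,III-2]: 95 consistent
W/I-1 aff ·: Ww|WW
W/I-2 aff ·: Ww|WW
W/II-1 ? I-1×I-2: ww|Ww
W/II-2 aff ·: Ww
W/II-3 aff I-1×I-2: Ww|WW
W/III-1 un II-1×II-2: ww
W/III-2 aff II-1×II-2: Ww|WW
⇒ W over [I-1,I-2,II-1,II-2,II-3,III-1,III-2]: 14 consistent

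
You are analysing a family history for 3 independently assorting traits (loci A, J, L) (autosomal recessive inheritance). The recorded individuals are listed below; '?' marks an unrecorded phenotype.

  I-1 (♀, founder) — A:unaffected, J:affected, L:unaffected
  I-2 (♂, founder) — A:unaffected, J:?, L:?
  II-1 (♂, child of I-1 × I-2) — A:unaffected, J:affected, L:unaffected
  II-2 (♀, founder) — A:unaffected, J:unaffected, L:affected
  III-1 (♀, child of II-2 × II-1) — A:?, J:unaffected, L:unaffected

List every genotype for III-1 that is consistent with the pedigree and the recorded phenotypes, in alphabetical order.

III-1 ∈ {AA Jj Ll, Aa Jj Ll, aa Jj Ll}

A/I-1 un ·: AA|Aa
A/I-2 un ·: AA|Aa
A/II-1 un I-1×I-2: AA|Aa
A/II-2 un ·: AA|Aa
A/III-1 ? II-2×II-1: AA|Aa|aa
⇒ A over [I-1,I-2,II-1,II-2,III-1]: 27 consistent
J/I-1 aff ·: jj
J/I-2 ? ·: Jj|jj
J/II-1 aff I-1×I-2: jj
J/II-2 un ·: JJ|Jj
J/III-1 un II-2×II-1: Jj
⇒ J over [I-1,I-2,II-1,II-2,III-1]: 4 consistent
L/I-1 un ·: LL|Ll
L/I-2 ? ·: LL|Ll|ll
L/II-1 un I-1×I-2: LL|Ll
L/II-2 aff ·: ll
L/III-1 un II-2×II-1: Ll
⇒ L over [I-1,I-2,II-1,II-2,III-1]: 9 consistent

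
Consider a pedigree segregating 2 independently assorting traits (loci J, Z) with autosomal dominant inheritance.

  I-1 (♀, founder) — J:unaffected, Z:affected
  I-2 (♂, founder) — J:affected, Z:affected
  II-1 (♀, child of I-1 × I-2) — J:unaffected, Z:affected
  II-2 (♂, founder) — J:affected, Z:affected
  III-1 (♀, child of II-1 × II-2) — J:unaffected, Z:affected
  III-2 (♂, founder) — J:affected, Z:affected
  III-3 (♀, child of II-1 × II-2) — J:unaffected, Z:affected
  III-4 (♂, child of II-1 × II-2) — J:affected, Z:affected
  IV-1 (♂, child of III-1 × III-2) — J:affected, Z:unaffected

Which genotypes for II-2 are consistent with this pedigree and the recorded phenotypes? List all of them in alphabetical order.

II-2 ∈ {Jj ZZ, Jj Zz}

J/I-1 un ·: jj
J/I-2 aff ·: Jj
J/II-1 un I-1×I-2: jj
J/II-2 aff ·: Jj
J/III-1 un II-1×II-2: jj
J/III-2 aff ·: Jj|JJ
J/III-3 un II-1×II-2: jj
J/III-4 aff II-1×II-2: Jj
J/IV-1 aff III-1×III-2: Jj
⇒ J over [I-1,I-2,II-1,II-2,III-1,III-2,III-3,III-4,IV-1]: 2 consistent
Z/I-1 aff ·: Zz|ZZ
Z/I-2 aff ·: Zz|ZZ
Z/II-1 aff I-1×I-2: Zz|ZZ
Z/II-2 aff ·: Zz|ZZ
Z/III-1 aff II-1×II-2: Zz
Z/III-2 aff ·: Zz
Z/III-3 aff II-1×II-2: Zz|ZZ
Z/III-4 aff II-1×II-2: Zz|ZZ
Z/IV-1 un III-1×III-2: zz
⇒ Z over [I-1,I-2,II-1,II-2,III-1,III-2,III-3,III-4,IV-1]: 40 consistent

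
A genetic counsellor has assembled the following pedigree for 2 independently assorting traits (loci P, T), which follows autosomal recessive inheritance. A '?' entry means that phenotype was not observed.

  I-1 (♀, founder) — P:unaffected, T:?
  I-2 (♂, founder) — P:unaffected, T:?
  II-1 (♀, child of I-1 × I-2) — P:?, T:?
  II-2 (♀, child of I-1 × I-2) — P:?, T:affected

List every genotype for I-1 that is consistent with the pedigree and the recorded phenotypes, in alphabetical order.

I-1 ∈ {PP Tt, PP tt, Pp Tt, Pp tt}

P/I-1 un ·: PP|Pp
P/I-2 un ·: PP|Pp
P/II-1 ? I-1×I-2: PP|Pp|pp
P/II-2 ? I-1×I-2: PP|Pp|pp
⇒ P over [I-1,I-2,II-1,II-2]: 18 consistent
T/I-1 ? ·: Tt|tt
T/I-2 ? ·: Tt|tt
T/II-1 ? I-1×I-2: TT|Tt|tt
T/II-2 aff I-1×I-2: tt
⇒ T over [I-1,I-2,II-1,II-2]: 8 consistent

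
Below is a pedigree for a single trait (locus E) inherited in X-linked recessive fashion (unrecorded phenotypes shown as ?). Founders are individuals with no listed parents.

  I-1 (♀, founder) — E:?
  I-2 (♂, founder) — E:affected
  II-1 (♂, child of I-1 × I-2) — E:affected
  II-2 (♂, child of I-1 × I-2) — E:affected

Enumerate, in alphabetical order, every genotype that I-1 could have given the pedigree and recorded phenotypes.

I-1 ∈ {X^EX^e, X^eX^e}

E/I-1 ? ·: X^EX^e|X^eX^e
E/I-2 aff ·: X^eY
E/II-1 aff I-1×I-2: X^eY
E/II-2 aff I-1×I-2: X^eY
⇒ E over [I-1,I-2,II-1,II-2]: 2 consistent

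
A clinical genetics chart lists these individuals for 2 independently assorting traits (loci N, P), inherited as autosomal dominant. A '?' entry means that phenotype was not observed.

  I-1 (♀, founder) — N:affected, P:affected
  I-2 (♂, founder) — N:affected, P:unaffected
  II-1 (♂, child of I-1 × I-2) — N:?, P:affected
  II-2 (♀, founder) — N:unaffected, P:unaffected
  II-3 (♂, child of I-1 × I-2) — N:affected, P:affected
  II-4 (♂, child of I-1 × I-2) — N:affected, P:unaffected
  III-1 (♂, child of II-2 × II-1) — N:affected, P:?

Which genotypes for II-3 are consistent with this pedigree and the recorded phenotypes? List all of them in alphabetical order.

N/I-1 aff ·: Nn|NN
N/I-2 aff ·: Nn|NN
N/II-1 ? I-1×I-2: Nn|NN
N/II-2 un ·: nn
N/II-3 aff I-1×I-2: Nn|NN
N/II-4 aff I-1×I-2: Nn|NN
N/III-1 aff II-2×II-1: Nn
⇒ N over [I-1,I-2,II-1,II-2,II-3,II-4,III-1]: 25 consistent
P/I-1 aff ·: Pp
P/I-2 un ·: pp
P/II-1 aff I-1×I-2: Pp
P/II-2 un ·: pp
P/II-3 aff I-1×I-2: Pp
P/II-4 un I-1×I-2: pp
P/III-1 ? II-2×II-1: pp|Pp
⇒ P over [I-1,I-2,II-1,II-2,II-3,II-4,III-1]: 2 consistent

II-3 ∈ {NN Pp, Nn Pp}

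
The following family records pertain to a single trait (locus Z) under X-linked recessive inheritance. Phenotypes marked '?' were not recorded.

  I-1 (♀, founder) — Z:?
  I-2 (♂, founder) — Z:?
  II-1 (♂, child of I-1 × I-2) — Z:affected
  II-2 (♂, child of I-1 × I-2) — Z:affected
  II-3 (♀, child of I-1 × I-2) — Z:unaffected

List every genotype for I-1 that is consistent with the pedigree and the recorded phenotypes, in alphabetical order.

Z/I-1 ? ·: X^ZX^z|X^zX^z
Z/I-2 ? ·: X^ZY|X^zY
Z/II-1 aff I-1×I-2: X^zY
Z/II-2 aff I-1×I-2: X^zY
Z/II-3 un I-1×I-2: X^ZX^Z|X^ZX^z
⇒ Z over [I-1,I-2,II-1,II-2,II-3]: 4 consistent

I-1 ∈ {X^ZX^z, X^zX^z}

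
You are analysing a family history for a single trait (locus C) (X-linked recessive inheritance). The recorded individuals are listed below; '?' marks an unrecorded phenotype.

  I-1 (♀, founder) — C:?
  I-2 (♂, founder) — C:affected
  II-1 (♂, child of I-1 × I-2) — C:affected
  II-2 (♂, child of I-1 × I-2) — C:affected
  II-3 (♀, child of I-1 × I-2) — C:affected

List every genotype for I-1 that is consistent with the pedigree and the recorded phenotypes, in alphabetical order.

I-1 ∈ {X^CX^c, X^cX^c}

C/I-1 ? ·: X^CX^c|X^cX^c
C/I-2 aff ·: X^cY
C/II-1 aff I-1×I-2: X^cY
C/II-2 aff I-1×I-2: X^cY
C/II-3 aff I-1×I-2: X^cX^c
⇒ C over [I-1,I-2,II-1,II-2,II-3]: 2 consistent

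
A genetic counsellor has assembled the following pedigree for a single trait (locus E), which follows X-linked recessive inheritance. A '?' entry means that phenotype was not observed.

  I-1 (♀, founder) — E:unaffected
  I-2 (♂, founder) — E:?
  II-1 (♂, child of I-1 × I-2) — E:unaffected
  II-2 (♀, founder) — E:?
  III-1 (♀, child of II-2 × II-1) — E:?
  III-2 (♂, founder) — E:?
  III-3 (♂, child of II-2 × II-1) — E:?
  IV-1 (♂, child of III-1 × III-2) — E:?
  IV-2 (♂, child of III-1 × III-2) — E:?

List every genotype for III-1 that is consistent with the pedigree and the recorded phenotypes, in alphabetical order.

III-1 ∈ {X^EX^E, X^EX^e}

E/I-1 un ·: X^EX^E|X^EX^e
E/I-2 ? ·: X^EY|X^eY
E/II-1 un I-1×I-2: X^EY
E/II-2 ? ·: X^EX^E|X^EX^e|X^eX^e
E/III-1 ? II-2×II-1: X^EX^E|X^EX^e
E/III-2 ? ·: X^EY|X^eY
E/III-3 ? II-2×II-1: X^EY|X^eY
E/IV-1 ? III-1×III-2: X^EY|X^eY
E/IV-2 ? III-1×III-2: X^EY|X^eY
⇒ E over [I-1,I-2,II-1,II-2,III-1,III-2,III-3,IV-1,IV-2]: 120 consistent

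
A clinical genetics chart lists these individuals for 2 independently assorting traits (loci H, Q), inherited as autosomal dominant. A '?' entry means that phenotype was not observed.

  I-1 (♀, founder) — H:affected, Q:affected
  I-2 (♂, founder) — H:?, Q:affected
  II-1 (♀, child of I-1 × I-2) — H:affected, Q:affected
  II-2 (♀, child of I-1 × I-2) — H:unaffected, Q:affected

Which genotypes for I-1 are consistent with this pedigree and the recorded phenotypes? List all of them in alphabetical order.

I-1 ∈ {Hh QQ, Hh Qq}

H/I-1 aff ·: Hh
H/I-2 ? ·: hh|Hh
H/II-1 aff I-1×I-2: Hh|HH
H/II-2 un I-1×I-2: hh
⇒ H over [I-1,I-2,II-1,II-2]: 3 consistent
Q/I-1 aff ·: Qq|QQ
Q/I-2 aff ·: Qq|QQ
Q/II-1 aff I-1×I-2: Qq|QQ
Q/II-2 aff I-1×I-2: Qq|QQ
⇒ Q over [I-1,I-2,II-1,II-2]: 13 consistent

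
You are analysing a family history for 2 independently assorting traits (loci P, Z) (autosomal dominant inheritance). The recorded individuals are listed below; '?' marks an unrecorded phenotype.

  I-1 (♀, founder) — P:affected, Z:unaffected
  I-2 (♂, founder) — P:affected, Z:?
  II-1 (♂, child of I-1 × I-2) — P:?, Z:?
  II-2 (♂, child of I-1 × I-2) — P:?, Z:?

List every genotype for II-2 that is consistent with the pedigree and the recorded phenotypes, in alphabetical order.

P/I-1 aff ·: Pp|PP
P/I-2 aff ·: Pp|PP
P/II-1 ? I-1×I-2: pp|Pp|PP
P/II-2 ? I-1×I-2: pp|Pp|PP
⇒ P over [I-1,I-2,II-1,II-2]: 18 consistent
Z/I-1 un ·: zz
Z/I-2 ? ·: zz|Zz|ZZ
Z/II-1 ? I-1×I-2: zz|Zz
Z/II-2 ? I-1×I-2: zz|Zz
⇒ Z over [I-1,I-2,II-1,II-2]: 6 consistent

II-2 ∈ {PP Zz, PP zz, Pp Zz, Pp zz, pp Zz, pp zz}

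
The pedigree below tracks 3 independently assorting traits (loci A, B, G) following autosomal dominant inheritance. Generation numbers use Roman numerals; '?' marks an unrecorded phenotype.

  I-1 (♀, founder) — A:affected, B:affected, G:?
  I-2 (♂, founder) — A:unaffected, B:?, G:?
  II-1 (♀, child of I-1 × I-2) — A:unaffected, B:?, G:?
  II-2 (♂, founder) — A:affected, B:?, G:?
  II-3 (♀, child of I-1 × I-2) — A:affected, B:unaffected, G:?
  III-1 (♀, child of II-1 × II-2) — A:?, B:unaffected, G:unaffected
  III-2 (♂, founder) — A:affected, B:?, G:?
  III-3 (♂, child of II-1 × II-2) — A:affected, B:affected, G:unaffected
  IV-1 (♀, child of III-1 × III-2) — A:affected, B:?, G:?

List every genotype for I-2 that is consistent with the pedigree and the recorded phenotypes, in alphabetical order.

I-2 ∈ {aa Bb GG, aa Bb Gg, aa Bb gg, aa bb GG, aa bb Gg, aa bb gg}

A/I-1 aff ·: Aa
A/I-2 un ·: aa
A/II-1 un I-1×I-2: aa
A/II-2 aff ·: Aa|AA
A/II-3 aff I-1×I-2: Aa
A/III-1 ? II-1×II-2: aa|Aa
A/III-2 aff ·: Aa|AA
A/III-3 aff II-1×II-2: Aa
A/IV-1 aff III-1×III-2: Aa|AA
⇒ A over [I-1,I-2,II-1,II-2,II-3,III-1,III-2,III-3,IV-1]: 10 consistent
B/I-1 aff ·: Bb
B/I-2 ? ·: bb|Bb
B/II-1 ? I-1×I-2: bb|Bb
B/II-2 ? ·: bb|Bb
B/II-3 un I-1×I-2: bb
B/III-1 un II-1×II-2: bb
B/III-2 ? ·: bb|Bb|BB
B/III-3 aff II-1×II-2: Bb|BB
B/IV-1 ? III-1×III-2: bb|Bb
⇒ B over [I-1,I-2,II-1,II-2,II-3,III-1,III-2,III-3,IV-1]: 32 consistent
G/I-1 ? ·: gg|Gg|GG
G/I-2 ? ·: gg|Gg|GG
G/II-1 ? I-1×I-2: gg|Gg
G/II-2 ? ·: gg|Gg
G/II-3 ? I-1×I-2: gg|Gg|GG
G/III-1 un II-1×II-2: gg
G/III-2 ? ·: gg|Gg|GG
G/III-3 un II-1×II-2: gg
G/IV-1 ? III-1×III-2: gg|Gg
⇒ G over [I-1,I-2,II-1,II-2,II-3,III-1,III-2,III-3,IV-1]: 168 consistent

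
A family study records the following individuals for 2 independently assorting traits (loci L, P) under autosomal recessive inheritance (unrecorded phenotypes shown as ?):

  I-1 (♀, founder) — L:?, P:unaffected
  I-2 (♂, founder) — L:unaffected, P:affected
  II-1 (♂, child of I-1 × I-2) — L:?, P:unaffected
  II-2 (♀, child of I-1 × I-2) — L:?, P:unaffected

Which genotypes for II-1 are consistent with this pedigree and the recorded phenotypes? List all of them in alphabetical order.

II-1 ∈ {LL Pp, Ll Pp, ll Pp}

L/I-1 ? ·: LL|Ll|ll
L/I-2 un ·: LL|Ll
L/II-1 ? I-1×I-2: LL|Ll|ll
L/II-2 ? I-1×I-2: LL|Ll|ll
⇒ L over [I-1,I-2,II-1,II-2]: 23 consistent
P/I-1 un ·: PP|Pp
P/I-2 aff ·: pp
P/II-1 un I-1×I-2: Pp
P/II-2 un I-1×I-2: Pp
⇒ P over [I-1,I-2,II-1,II-2]: 2 consistent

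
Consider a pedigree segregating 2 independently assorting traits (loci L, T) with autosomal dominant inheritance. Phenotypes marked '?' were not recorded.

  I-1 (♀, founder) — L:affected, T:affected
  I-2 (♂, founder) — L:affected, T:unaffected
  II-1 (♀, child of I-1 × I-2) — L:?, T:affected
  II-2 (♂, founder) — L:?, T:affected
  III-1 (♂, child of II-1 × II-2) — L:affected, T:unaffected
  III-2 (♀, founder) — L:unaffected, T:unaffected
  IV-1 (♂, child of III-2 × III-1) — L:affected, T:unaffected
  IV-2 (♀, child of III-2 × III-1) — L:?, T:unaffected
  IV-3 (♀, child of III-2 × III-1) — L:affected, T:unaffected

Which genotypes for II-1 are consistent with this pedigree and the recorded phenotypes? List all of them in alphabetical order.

II-1 ∈ {LL Tt, Ll Tt, ll Tt}

L/I-1 aff ·: Ll|LL
L/I-2 aff ·: Ll|LL
L/II-1 ? I-1×I-2: ll|Ll|LL
L/II-2 ? ·: ll|Ll|LL
L/III-1 aff II-1×II-2: Ll|LL
L/III-2 un ·: ll
L/IV-1 aff III-2×III-1: Ll
L/IV-2 ? III-2×III-1: ll|Ll
L/IV-3 aff III-2×III-1: Ll
⇒ L over [I-1,I-2,II-1,II-2,III-1,III-2,IV-1,IV-2,IV-3]: 52 consistent
T/I-1 aff ·: Tt|TT
T/I-2 un ·: tt
T/II-1 aff I-1×I-2: Tt
T/II-2 aff ·: Tt
T/III-1 un II-1×II-2: tt
T/III-2 un ·: tt
T/IV-1 un III-2×III-1: tt
T/IV-2 un III-2×III-1: tt
T/IV-3 un III-2×III-1: tt
⇒ T over [I-1,I-2,II-1,II-2,III-1,III-2,IV-1,IV-2,IV-3]: 2 consistent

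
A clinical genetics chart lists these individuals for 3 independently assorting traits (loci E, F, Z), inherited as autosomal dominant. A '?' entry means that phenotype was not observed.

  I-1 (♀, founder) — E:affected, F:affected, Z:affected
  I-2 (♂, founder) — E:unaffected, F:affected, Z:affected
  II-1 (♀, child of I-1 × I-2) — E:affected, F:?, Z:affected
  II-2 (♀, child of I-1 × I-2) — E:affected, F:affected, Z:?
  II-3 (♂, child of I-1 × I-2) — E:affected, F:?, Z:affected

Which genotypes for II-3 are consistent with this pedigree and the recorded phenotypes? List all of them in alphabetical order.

II-3 ∈ {Ee FF ZZ, Ee FF Zz, Ee Ff ZZ, Ee Ff Zz, Ee ff ZZ, Ee ff Zz}

E/I-1 aff ·: Ee|EE
E/I-2 un ·: ee
E/II-1 aff I-1×I-2: Ee
E/II-2 aff I-1×I-2: Ee
E/II-3 aff I-1×I-2: Ee
⇒ E over [I-1,I-2,II-1,II-2,II-3]: 2 consistent
F/I-1 aff ·: Ff|FF
F/I-2 aff ·: Ff|FF
F/II-1 ? I-1×I-2: ff|Ff|FF
F/II-2 aff I-1×I-2: Ff|FF
F/II-3 ? I-1×I-2: ff|Ff|FF
⇒ F over [I-1,I-2,II-1,II-2,II-3]: 35 consistent
Z/I-1 aff ·: Zz|ZZ
Z/I-2 aff ·: Zz|ZZ
Z/II-1 aff I-1×I-2: Zz|ZZ
Z/II-2 ? I-1×I-2: zz|Zz|ZZ
Z/II-3 aff I-1×I-2: Zz|ZZ
⇒ Z over [I-1,I-2,II-1,II-2,II-3]: 29 consistent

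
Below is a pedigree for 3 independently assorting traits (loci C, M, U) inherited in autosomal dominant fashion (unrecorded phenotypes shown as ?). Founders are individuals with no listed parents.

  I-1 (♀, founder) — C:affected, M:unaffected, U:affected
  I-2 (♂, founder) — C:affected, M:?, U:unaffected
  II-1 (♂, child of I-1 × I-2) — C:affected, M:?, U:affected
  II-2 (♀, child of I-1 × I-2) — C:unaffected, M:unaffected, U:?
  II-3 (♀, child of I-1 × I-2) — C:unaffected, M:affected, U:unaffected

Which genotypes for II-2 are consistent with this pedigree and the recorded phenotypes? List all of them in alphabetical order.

II-2 ∈ {cc mm Uu, cc mm uu}

C/I-1 aff ·: Cc
C/I-2 aff ·: Cc
C/II-1 aff I-1×I-2: Cc|CC
C/II-2 un I-1×I-2: cc
C/II-3 un I-1×I-2: cc
⇒ C over [I-1,I-2,II-1,II-2,II-3]: 2 consistent
M/I-1 un ·: mm
M/I-2 ? ·: Mm
M/II-1 ? I-1×I-2: mm|Mm
M/II-2 un I-1×I-2: mm
M/II-3 aff I-1×I-2: Mm
⇒ M over [I-1,I-2,II-1,II-2,II-3]: 2 consistent
U/I-1 aff ·: Uu
U/I-2 un ·: uu
U/II-1 aff I-1×I-2: Uu
U/II-2 ? I-1×I-2: uu|Uu
U/II-3 un I-1×I-2: uu
⇒ U over [I-1,I-2,II-1,II-2,II-3]: 2 consistent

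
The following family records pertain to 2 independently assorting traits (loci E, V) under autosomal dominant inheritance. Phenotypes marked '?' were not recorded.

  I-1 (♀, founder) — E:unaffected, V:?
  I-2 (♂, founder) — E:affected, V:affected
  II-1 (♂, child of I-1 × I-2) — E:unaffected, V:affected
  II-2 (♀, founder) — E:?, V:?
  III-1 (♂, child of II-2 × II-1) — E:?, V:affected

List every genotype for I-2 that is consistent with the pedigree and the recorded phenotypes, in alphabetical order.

I-2 ∈ {Ee VV, Ee Vv}

E/I-1 un ·: ee
E/I-2 aff ·: Ee
E/II-1 un I-1×I-2: ee
E/II-2 ? ·: ee|Ee|EE
E/III-1 ? II-2×II-1: ee|Ee
⇒ E over [I-1,I-2,II-1,II-2,III-1]: 4 consistent
V/I-1 ? ·: vv|Vv|VV
V/I-2 aff ·: Vv|VV
V/II-1 aff I-1×I-2: Vv|VV
V/II-2 ? ·: vv|Vv|VV
V/III-1 aff II-2×II-1: Vv|VV
⇒ V over [I-1,I-2,II-1,II-2,III-1]: 41 consistent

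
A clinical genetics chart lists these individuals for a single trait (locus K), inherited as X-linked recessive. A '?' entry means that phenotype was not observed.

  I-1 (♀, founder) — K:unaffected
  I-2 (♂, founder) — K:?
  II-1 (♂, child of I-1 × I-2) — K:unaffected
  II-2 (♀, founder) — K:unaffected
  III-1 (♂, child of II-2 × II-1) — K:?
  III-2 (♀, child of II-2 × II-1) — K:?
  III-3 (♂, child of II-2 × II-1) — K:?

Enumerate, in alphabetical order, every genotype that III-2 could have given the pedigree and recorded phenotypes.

III-2 ∈ {X^KX^K, X^KX^k}

K/I-1 un ·: X^KX^K|X^KX^k
K/I-2 ? ·: X^KY|X^kY
K/II-1 un I-1×I-2: X^KY
K/II-2 un ·: X^KX^K|X^KX^k
K/III-1 ? II-2×II-1: X^KY|X^kY
K/III-2 ? II-2×II-1: X^KX^K|X^KX^k
K/III-3 ? II-2×II-1: X^KY|X^kY
⇒ K over [I-1,I-2,II-1,II-2,III-1,III-2,III-3]: 36 consistent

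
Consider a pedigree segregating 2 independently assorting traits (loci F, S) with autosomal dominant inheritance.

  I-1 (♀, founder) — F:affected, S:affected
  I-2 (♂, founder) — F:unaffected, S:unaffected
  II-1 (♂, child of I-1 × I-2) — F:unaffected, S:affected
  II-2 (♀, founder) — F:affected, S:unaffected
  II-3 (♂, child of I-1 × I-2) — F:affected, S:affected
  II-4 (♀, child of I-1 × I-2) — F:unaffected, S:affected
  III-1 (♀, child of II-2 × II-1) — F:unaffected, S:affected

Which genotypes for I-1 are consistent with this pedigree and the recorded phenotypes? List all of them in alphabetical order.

I-1 ∈ {Ff SS, Ff Ss}

F/I-1 aff ·: Ff
F/I-2 un ·: ff
F/II-1 un I-1×I-2: ff
F/II-2 aff ·: Ff
F/II-3 aff I-1×I-2: Ff
F/II-4 un I-1×I-2: ff
F/III-1 un II-2×II-1: ff
⇒ F over [I-1,I-2,II-1,II-2,II-3,II-4,III-1]: 1 consistent
S/I-1 aff ·: Ss|SS
S/I-2 un ·: ss
S/II-1 aff I-1×I-2: Ss
S/II-2 un ·: ss
S/II-3 aff I-1×I-2: Ss
S/II-4 aff I-1×I-2: Ss
S/III-1 aff II-2×II-1: Ss
⇒ S over [I-1,I-2,II-1,II-2,II-3,II-4,III-1]: 2 consistent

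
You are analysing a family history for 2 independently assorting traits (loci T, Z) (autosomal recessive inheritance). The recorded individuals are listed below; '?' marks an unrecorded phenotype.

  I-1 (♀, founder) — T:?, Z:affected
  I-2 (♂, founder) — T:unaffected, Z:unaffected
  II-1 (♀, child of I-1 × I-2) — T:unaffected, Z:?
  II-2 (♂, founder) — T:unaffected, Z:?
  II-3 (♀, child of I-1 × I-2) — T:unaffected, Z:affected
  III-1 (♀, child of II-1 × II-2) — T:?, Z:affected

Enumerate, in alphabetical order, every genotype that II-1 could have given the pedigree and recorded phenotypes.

T/I-1 ? ·: TT|Tt|tt
T/I-2 un ·: TT|Tt
T/II-1 un I-1×I-2: TT|Tt
T/II-2 un ·: TT|Tt
T/II-3 un I-1×I-2: TT|Tt
T/III-1 ? II-1×II-2: TT|Tt|tt
⇒ T over [I-1,I-2,II-1,II-2,II-3,III-1]: 61 consistent
Z/I-1 aff ·: zz
Z/I-2 un ·: Zz
Z/II-1 ? I-1×I-2: Zz|zz
Z/II-2 ? ·: Zz|zz
Z/II-3 aff I-1×I-2: zz
Z/III-1 aff II-1×II-2: zz
⇒ Z over [I-1,I-2,II-1,II-2,II-3,III-1]: 4 consistent

II-1 ∈ {TT Zz, TT zz, Tt Zz, Tt zz}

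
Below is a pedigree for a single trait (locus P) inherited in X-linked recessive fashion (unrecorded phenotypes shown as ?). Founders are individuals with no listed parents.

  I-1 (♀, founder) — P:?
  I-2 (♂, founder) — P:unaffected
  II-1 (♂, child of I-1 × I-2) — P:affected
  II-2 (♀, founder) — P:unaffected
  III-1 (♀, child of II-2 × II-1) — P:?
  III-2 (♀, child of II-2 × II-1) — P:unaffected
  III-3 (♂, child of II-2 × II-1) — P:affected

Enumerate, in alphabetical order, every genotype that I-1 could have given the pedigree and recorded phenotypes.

P/I-1 ? ·: X^PX^p|X^pX^p
P/I-2 un ·: X^PY
P/II-1 aff I-1×I-2: X^pY
P/II-2 un ·: X^PX^p
P/III-1 ? II-2×II-1: X^PX^p|X^pX^p
P/III-2 un II-2×II-1: X^PX^p
P/III-3 aff II-2×II-1: X^pY
⇒ P over [I-1,I-2,II-1,II-2,III-1,III-2,III-3]: 4 consistent

I-1 ∈ {X^PX^p, X^pX^p}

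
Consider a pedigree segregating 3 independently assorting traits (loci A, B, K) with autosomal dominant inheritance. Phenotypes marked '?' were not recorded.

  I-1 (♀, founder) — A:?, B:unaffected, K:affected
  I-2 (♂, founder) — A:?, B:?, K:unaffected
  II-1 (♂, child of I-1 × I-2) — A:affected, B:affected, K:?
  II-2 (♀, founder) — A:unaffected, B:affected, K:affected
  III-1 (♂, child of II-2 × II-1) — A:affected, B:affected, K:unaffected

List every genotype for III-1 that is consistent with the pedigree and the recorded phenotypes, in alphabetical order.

III-1 ∈ {Aa BB kk, Aa Bb kk}

A/I-1 ? ·: aa|Aa|AA
A/I-2 ? ·: aa|Aa|AA
A/II-1 aff I-1×I-2: Aa|AA
A/II-2 un ·: aa
A/III-1 aff II-2×II-1: Aa
⇒ A over [I-1,I-2,II-1,II-2,III-1]: 11 consistent
B/I-1 un ·: bb
B/I-2 ? ·: Bb|BB
B/II-1 aff I-1×I-2: Bb
B/II-2 aff ·: Bb|BB
B/III-1 aff II-2×II-1: Bb|BB
⇒ B over [I-1,I-2,II-1,II-2,III-1]: 8 consistent
K/I-1 aff ·: Kk|KK
K/I-2 un ·: kk
K/II-1 ? I-1×I-2: kk|Kk
K/II-2 aff ·: Kk
K/III-1 un II-2×II-1: kk
⇒ K over [I-1,I-2,II-1,II-2,III-1]: 3 consistent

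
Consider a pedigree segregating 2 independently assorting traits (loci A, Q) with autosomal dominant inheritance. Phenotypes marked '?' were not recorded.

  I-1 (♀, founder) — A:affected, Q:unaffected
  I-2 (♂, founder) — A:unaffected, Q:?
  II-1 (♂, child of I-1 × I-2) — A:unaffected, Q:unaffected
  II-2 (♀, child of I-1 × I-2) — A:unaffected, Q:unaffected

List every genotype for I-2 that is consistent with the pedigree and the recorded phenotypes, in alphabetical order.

A/I-1 aff ·: Aa
A/I-2 un ·: aa
A/II-1 un I-1×I-2: aa
A/II-2 un I-1×I-2: aa
⇒ A over [I-1,I-2,II-1,II-2]: 1 consistent
Q/I-1 un ·: qq
Q/I-2 ? ·: qq|Qq
Q/II-1 un I-1×I-2: qq
Q/II-2 un I-1×I-2: qq
⇒ Q over [I-1,I-2,II-1,II-2]: 2 consistent

I-2 ∈ {aa Qq, aa qq}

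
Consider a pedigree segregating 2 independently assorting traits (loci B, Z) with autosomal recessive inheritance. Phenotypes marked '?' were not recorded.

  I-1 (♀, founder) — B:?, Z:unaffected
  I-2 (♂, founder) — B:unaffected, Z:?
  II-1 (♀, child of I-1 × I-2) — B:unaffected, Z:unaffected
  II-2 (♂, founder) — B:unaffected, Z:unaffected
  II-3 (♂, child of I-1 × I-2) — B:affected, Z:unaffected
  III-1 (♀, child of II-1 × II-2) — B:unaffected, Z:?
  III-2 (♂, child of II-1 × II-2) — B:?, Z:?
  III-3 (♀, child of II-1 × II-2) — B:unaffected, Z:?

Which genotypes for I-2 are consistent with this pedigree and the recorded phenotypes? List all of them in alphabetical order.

B/I-1 ? ·: Bb|bb
B/I-2 un ·: Bb
B/II-1 un I-1×I-2: BB|Bb
B/II-2 un ·: BB|Bb
B/II-3 aff I-1×I-2: bb
B/III-1 un II-1×II-2: BB|Bb
B/III-2 ? II-1×II-2: BB|Bb|bb
B/III-3 un II-1×II-2: BB|Bb
⇒ B over [I-1,I-2,II-1,II-2,II-3,III-1,III-2,III-3]: 49 consistent
Z/I-1 un ·: ZZ|Zz
Z/I-2 ? ·: ZZ|Zz|zz
Z/II-1 un I-1×I-2: ZZ|Zz
Z/II-2 un ·: ZZ|Zz
Z/II-3 un I-1×I-2: ZZ|Zz
Z/III-1 ? II-1×II-2: ZZ|Zz|zz
Z/III-2 ? II-1×II-2: ZZ|Zz|zz
Z/III-3 ? II-1×II-2: ZZ|Zz|zz
⇒ Z over [I-1,I-2,II-1,II-2,II-3,III-1,III-2,III-3]: 343 consistent

I-2 ∈ {Bb ZZ, Bb Zz, Bb zz}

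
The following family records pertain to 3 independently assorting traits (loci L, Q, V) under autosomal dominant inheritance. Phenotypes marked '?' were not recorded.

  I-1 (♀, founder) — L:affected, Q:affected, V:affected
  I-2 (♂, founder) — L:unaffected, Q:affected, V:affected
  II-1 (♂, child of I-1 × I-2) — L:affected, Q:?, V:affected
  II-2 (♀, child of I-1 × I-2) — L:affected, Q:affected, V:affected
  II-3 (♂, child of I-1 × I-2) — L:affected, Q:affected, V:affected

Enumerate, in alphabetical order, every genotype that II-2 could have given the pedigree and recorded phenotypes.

L/I-1 aff ·: Ll|LL
L/I-2 un ·: ll
L/II-1 aff I-1×I-2: Ll
L/II-2 aff I-1×I-2: Ll
L/II-3 aff I-1×I-2: Ll
⇒ L over [I-1,I-2,II-1,II-2,II-3]: 2 consistent
Q/I-1 aff ·: Qq|QQ
Q/I-2 aff ·: Qq|QQ
Q/II-1 ? I-1×I-2: qq|Qq|QQ
Q/II-2 aff I-1×I-2: Qq|QQ
Q/II-3 aff I-1×I-2: Qq|QQ
⇒ Q over [I-1,I-2,II-1,II-2,II-3]: 29 consistent
V/I-1 aff ·: Vv|VV
V/I-2 aff ·: Vv|VV
V/II-1 aff I-1×I-2: Vv|VV
V/II-2 aff I-1×I-2: Vv|VV
V/II-3 aff I-1×I-2: Vv|VV
⇒ V over [I-1,I-2,II-1,II-2,II-3]: 25 consistent

II-2 ∈ {Ll QQ VV, Ll QQ Vv, Ll Qq VV, Ll Qq Vv}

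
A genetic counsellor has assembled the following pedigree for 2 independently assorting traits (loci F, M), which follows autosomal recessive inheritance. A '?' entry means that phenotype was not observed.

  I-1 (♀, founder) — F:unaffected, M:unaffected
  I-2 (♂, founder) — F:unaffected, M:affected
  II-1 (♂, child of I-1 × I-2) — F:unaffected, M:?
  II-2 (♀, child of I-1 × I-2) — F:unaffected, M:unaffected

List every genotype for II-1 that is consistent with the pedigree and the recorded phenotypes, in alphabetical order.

II-1 ∈ {FF Mm, FF mm, Ff Mm, Ff mm}

F/I-1 un ·: FF|Ff
F/I-2 un ·: FF|Ff
F/II-1 un I-1×I-2: FF|Ff
F/II-2 un I-1×I-2: FF|Ff
⇒ F over [I-1,I-2,II-1,II-2]: 13 consistent
M/I-1 un ·: MM|Mm
M/I-2 aff ·: mm
M/II-1 ? I-1×I-2: Mm|mm
M/II-2 un I-1×I-2: Mm
⇒ M over [I-1,I-2,II-1,II-2]: 3 consistent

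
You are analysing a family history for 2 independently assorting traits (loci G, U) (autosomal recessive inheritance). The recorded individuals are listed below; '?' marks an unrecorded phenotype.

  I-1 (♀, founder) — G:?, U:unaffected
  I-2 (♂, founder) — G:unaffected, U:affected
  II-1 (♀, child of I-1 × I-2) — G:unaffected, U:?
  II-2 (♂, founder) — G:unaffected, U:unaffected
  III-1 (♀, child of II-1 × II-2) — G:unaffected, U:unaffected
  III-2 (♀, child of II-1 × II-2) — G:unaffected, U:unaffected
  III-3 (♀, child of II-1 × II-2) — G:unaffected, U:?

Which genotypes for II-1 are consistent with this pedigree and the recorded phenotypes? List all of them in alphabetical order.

G/I-1 ? ·: GG|Gg|gg
G/I-2 un ·: GG|Gg
G/II-1 un I-1×I-2: GG|Gg
G/II-2 un ·: GG|Gg
G/III-1 un II-1×II-2: GG|Gg
G/III-2 un II-1×II-2: GG|Gg
G/III-3 un II-1×II-2: GG|Gg
⇒ G over [I-1,I-2,II-1,II-2,III-1,III-2,III-3]: 116 consistent
U/I-1 un ·: UU|Uu
U/I-2 aff ·: uu
U/II-1 ? I-1×I-2: Uu|uu
U/II-2 un ·: UU|Uu
U/III-1 un II-1×II-2: UU|Uu
U/III-2 un II-1×II-2: UU|Uu
U/III-3 ? II-1×II-2: UU|Uu|uu
⇒ U over [I-1,I-2,II-1,II-2,III-1,III-2,III-3]: 43 consistent

II-1 ∈ {GG Uu, GG uu, Gg Uu, Gg uu}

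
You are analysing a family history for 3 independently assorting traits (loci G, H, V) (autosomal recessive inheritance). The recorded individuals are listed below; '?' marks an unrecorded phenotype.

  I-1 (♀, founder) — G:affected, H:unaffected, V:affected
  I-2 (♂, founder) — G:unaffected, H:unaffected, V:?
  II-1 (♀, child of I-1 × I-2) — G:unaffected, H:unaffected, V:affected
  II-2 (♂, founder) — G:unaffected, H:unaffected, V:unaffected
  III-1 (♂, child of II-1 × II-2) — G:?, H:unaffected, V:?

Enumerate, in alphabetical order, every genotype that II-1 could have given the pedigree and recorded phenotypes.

G/I-1 aff ·: gg
G/I-2 un ·: GG|Gg
G/II-1 un I-1×I-2: Gg
G/II-2 un ·: GG|Gg
G/III-1 ? II-1×II-2: GG|Gg|gg
⇒ G over [I-1,I-2,II-1,II-2,III-1]: 10 consistent
H/I-1 un ·: HH|Hh
H/I-2 un ·: HH|Hh
H/II-1 un I-1×I-2: HH|Hh
H/II-2 un ·: HH|Hh
H/III-1 un II-1×II-2: HH|Hh
⇒ H over [I-1,I-2,II-1,II-2,III-1]: 24 consistent
V/I-1 aff ·: vv
V/I-2 ? ·: Vv|vv
V/II-1 aff I-1×I-2: vv
V/II-2 un ·: VV|Vv
V/III-1 ? II-1×II-2: Vv|vv
⇒ V over [I-1,I-2,II-1,II-2,III-1]: 6 consistent

II-1 ∈ {Gg HH vv, Gg Hh vv}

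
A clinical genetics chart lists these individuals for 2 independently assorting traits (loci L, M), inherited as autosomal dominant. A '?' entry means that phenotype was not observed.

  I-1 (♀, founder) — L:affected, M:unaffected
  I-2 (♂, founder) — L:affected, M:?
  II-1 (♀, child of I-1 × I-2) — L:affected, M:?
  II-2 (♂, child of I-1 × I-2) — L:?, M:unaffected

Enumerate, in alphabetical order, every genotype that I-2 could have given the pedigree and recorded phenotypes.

I-2 ∈ {LL Mm, LL mm, Ll Mm, Ll mm}

L/I-1 aff ·: Ll|LL
L/I-2 aff ·: Ll|LL
L/II-1 aff I-1×I-2: Ll|LL
L/II-2 ? I-1×I-2: ll|Ll|LL
⇒ L over [I-1,I-2,II-1,II-2]: 15 consistent
M/I-1 un ·: mm
M/I-2 ? ·: mm|Mm
M/II-1 ? I-1×I-2: mm|Mm
M/II-2 un I-1×I-2: mm
⇒ M over [I-1,I-2,II-1,II-2]: 3 consistent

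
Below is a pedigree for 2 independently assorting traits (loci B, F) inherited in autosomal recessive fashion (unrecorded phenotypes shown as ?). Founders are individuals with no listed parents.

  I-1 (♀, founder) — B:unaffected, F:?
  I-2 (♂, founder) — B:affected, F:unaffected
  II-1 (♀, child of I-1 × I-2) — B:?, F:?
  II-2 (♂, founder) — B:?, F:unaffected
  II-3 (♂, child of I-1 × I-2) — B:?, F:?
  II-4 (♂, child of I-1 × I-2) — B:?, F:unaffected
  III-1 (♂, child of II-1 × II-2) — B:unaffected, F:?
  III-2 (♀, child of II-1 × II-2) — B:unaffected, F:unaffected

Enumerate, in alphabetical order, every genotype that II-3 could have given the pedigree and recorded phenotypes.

II-3 ∈ {Bb FF, Bb Ff, Bb ff, bb FF, bb Ff, bb ff}

B/I-1 un ·: BB|Bb
B/I-2 aff ·: bb
B/II-1 ? I-1×I-2: Bb|bb
B/II-2 ? ·: BB|Bb|bb
B/II-3 ? I-1×I-2: Bb|bb
B/II-4 ? I-1×I-2: Bb|bb
B/III-1 un II-1×II-2: BB|Bb
B/III-2 un II-1×II-2: BB|Bb
⇒ B over [I-1,I-2,II-1,II-2,II-3,II-4,III-1,III-2]: 53 consistent
F/I-1 ? ·: FF|Ff|ff
F/I-2 un ·: FF|Ff
F/II-1 ? I-1×I-2: FF|Ff|ff
F/II-2 un ·: FF|Ff
F/II-3 ? I-1×I-2: FF|Ff|ff
F/II-4 un I-1×I-2: FF|Ff
F/III-1 ? II-1×II-2: FF|Ff|ff
F/III-2 un II-1×II-2: FF|Ff
⇒ F over [I-1,I-2,II-1,II-2,II-3,II-4,III-1,III-2]: 269 consistent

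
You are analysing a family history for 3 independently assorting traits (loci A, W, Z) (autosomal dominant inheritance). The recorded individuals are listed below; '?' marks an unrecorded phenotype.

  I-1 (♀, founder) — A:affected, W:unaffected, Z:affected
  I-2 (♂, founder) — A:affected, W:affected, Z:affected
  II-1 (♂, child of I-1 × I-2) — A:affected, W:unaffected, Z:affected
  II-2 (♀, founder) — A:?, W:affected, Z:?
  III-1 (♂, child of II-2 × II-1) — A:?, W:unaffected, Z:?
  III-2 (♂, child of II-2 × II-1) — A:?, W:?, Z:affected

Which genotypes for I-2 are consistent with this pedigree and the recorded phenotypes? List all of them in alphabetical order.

I-2 ∈ {AA Ww ZZ, AA Ww Zz, Aa Ww ZZ, Aa Ww Zz}

A/I-1 aff ·: Aa|AA
A/I-2 aff ·: Aa|AA
A/II-1 aff I-1×I-2: Aa|AA
A/II-2 ? ·: aa|Aa|AA
A/III-1 ? II-2×II-1: aa|Aa|AA
A/III-2 ? II-2×II-1: aa|Aa|AA
⇒ A over [I-1,I-2,II-1,II-2,III-1,III-2]: 75 consistent
W/I-1 un ·: ww
W/I-2 aff ·: Ww
W/II-1 un I-1×I-2: ww
W/II-2 aff ·: Ww
W/III-1 un II-2×II-1: ww
W/III-2 ? II-2×II-1: ww|Ww
⇒ W over [I-1,I-2,II-1,II-2,III-1,III-2]: 2 consistent
Z/I-1 aff ·: Zz|ZZ
Z/I-2 aff ·: Zz|ZZ
Z/II-1 aff I-1×I-2: Zz|ZZ
Z/II-2 ? ·: zz|Zz|ZZ
Z/III-1 ? II-2×II-1: zz|Zz|ZZ
Z/III-2 aff II-2×II-1: Zz|ZZ
⇒ Z over [I-1,I-2,II-1,II-2,III-1,III-2]: 60 consistent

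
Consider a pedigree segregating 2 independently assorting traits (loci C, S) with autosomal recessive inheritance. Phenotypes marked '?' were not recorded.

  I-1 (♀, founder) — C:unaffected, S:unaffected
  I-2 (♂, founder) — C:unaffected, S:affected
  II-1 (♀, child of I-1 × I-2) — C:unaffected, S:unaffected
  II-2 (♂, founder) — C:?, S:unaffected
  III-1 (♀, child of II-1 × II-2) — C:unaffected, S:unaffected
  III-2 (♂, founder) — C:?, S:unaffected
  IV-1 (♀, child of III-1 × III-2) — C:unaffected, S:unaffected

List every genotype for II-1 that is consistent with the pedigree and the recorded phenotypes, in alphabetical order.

C/I-1 un ·: CC|Cc
C/I-2 un ·: CC|Cc
C/II-1 un I-1×I-2: CC|Cc
C/II-2 ? ·: CC|Cc|cc
C/III-1 un II-1×II-2: CC|Cc
C/III-2 ? ·: CC|Cc|cc
C/IV-1 un III-1×III-2: CC|Cc
⇒ C over [I-1,I-2,II-1,II-2,III-1,III-2,IV-1]: 141 consistent
S/I-1 un ·: SS|Ss
S/I-2 aff ·: ss
S/II-1 un I-1×I-2: Ss
S/II-2 un ·: SS|Ss
S/III-1 un II-1×II-2: SS|Ss
S/III-2 un ·: SS|Ss
S/IV-1 un III-1×III-2: SS|Ss
⇒ S over [I-1,I-2,II-1,II-2,III-1,III-2,IV-1]: 28 consistent

II-1 ∈ {CC Ss, Cc Ss}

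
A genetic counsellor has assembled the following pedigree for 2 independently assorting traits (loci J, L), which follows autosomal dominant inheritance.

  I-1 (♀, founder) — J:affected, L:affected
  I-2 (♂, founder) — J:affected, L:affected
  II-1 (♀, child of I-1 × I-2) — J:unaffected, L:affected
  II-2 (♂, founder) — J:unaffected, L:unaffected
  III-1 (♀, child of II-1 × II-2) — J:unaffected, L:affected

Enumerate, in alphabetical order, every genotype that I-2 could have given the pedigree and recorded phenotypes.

I-2 ∈ {Jj LL, Jj Ll}

J/I-1 aff ·: Jj
J/I-2 aff ·: Jj
J/II-1 un I-1×I-2: jj
J/II-2 un ·: jj
J/III-1 un II-1×II-2: jj
⇒ J over [I-1,I-2,II-1,II-2,III-1]: 1 consistent
L/I-1 aff ·: Ll|LL
L/I-2 aff ·: Ll|LL
L/II-1 aff I-1×I-2: Ll|LL
L/II-2 un ·: ll
L/III-1 aff II-1×II-2: Ll
⇒ L over [I-1,I-2,II-1,II-2,III-1]: 7 consistent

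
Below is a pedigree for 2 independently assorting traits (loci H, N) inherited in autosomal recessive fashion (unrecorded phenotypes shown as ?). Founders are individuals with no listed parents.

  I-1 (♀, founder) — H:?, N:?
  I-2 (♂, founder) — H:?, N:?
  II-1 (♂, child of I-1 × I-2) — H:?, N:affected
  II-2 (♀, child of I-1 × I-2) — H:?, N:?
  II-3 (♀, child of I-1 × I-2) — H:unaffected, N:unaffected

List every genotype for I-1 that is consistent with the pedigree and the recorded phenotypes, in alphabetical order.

H/I-1 ? ·: HH|Hh|hh
H/I-2 ? ·: HH|Hh|hh
H/II-1 ? I-1×I-2: HH|Hh|hh
H/II-2 ? I-1×I-2: HH|Hh|hh
H/II-3 un I-1×I-2: HH|Hh
⇒ H over [I-1,I-2,II-1,II-2,II-3]: 45 consistent
N/I-1 ? ·: Nn|nn
N/I-2 ? ·: Nn|nn
N/II-1 aff I-1×I-2: nn
N/II-2 ? I-1×I-2: NN|Nn|nn
N/II-3 un I-1×I-2: NN|Nn
⇒ N over [I-1,I-2,II-1,II-2,II-3]: 10 consistent

I-1 ∈ {HH Nn, HH nn, Hh Nn, Hh nn, hh Nn, hh nn}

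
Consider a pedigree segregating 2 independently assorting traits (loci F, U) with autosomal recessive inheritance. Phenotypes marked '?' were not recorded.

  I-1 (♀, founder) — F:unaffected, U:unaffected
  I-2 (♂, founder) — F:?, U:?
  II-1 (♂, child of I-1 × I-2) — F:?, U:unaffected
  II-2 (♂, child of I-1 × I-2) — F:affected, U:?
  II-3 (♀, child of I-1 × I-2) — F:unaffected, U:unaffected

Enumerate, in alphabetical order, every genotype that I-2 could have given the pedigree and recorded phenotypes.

F/I-1 un ·: Ff
F/I-2 ? ·: Ff|ff
F/II-1 ? I-1×I-2: FF|Ff|ff
F/II-2 aff I-1×I-2: ff
F/II-3 un I-1×I-2: FF|Ff
⇒ F over [I-1,I-2,II-1,II-2,II-3]: 8 consistent
U/I-1 un ·: UU|Uu
U/I-2 ? ·: UU|Uu|uu
U/II-1 un I-1×I-2: UU|Uu
U/II-2 ? I-1×I-2: UU|Uu|uu
U/II-3 un I-1×I-2: UU|Uu
⇒ U over [I-1,I-2,II-1,II-2,II-3]: 32 consistent

I-2 ∈ {Ff UU, Ff Uu, Ff uu, ff UU, ff Uu, ff uu}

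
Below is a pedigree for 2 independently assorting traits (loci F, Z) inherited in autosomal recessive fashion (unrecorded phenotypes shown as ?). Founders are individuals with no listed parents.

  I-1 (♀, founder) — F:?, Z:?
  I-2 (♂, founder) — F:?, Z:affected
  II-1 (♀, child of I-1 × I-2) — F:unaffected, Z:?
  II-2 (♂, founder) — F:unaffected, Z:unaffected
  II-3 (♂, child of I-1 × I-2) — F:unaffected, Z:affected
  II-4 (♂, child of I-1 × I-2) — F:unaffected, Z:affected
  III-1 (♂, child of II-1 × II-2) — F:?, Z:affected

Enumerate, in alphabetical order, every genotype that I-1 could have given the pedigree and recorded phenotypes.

I-1 ∈ {FF Zz, FF zz, Ff Zz, Ff zz, ff Zz, ff zz}

F/I-1 ? ·: FF|Ff|ff
F/I-2 ? ·: FF|Ff|ff
F/II-1 un I-1×I-2: FF|Ff
F/II-2 un ·: FF|Ff
F/II-3 un I-1×I-2: FF|Ff
F/II-4 un I-1×I-2: FF|Ff
F/III-1 ? II-1×II-2: FF|Ff|ff
⇒ F over [I-1,I-2,II-1,II-2,II-3,II-4,III-1]: 119 consistent
Z/I-1 ? ·: Zz|zz
Z/I-2 aff ·: zz
Z/II-1 ? I-1×I-2: Zz|zz
Z/II-2 un ·: Zz
Z/II-3 aff I-1×I-2: zz
Z/II-4 aff I-1×I-2: zz
Z/III-1 aff II-1×II-2: zz
⇒ Z over [I-1,I-2,II-1,II-2,II-3,II-4,III-1]: 3 consistent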